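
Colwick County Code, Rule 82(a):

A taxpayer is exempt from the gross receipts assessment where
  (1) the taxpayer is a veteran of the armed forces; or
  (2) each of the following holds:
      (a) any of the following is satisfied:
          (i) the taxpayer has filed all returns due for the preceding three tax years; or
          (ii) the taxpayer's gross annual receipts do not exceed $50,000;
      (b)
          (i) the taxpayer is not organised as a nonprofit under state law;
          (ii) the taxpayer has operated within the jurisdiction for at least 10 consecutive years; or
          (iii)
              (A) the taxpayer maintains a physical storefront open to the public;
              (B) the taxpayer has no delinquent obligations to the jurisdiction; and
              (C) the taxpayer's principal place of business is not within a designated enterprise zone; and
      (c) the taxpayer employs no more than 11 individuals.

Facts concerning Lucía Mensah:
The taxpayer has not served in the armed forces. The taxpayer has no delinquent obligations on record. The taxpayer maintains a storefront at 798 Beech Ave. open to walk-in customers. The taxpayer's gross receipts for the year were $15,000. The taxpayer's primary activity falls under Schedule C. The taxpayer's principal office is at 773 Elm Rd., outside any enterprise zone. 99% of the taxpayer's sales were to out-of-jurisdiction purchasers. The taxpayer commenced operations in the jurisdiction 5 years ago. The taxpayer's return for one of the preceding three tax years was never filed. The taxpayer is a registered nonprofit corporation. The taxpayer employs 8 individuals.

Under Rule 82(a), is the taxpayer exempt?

(1) veteran — not met.
(i) returns current — fails.
(ii) receipts ≤ $50,000 — satisfied.
(a): F OR T → true.
(i) not (nonprofit) — not met.
(ii) ≥ 10 yrs in jurisdiction — fails.
(A) has storefront — met.
(B) no delinquency — satisfied.
(C) not (in enterprise zone) — met.
So (iii) is satisfied (T AND T AND T).
(b) = F OR F OR T = true.
(c) ≤ 11 employees — holds.
(2): T AND T AND T → true.
Overall: F OR T → true.

Yes — exempt.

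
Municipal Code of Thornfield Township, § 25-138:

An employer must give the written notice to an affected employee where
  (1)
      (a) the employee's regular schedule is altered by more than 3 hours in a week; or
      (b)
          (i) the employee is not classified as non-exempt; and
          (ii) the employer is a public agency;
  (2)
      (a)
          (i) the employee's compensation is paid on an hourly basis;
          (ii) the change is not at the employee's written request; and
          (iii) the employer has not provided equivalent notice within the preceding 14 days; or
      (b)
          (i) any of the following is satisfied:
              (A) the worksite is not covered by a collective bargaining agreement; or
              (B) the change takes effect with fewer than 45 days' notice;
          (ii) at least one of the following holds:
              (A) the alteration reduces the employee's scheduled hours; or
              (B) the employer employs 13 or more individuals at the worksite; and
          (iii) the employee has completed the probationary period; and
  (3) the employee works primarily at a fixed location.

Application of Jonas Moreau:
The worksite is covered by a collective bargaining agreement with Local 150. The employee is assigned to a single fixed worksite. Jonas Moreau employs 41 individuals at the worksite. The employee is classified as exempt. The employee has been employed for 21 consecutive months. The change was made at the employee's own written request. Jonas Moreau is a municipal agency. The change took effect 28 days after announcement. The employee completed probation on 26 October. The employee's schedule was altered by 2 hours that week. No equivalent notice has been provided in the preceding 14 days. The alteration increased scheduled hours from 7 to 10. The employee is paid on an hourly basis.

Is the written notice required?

Yes — required.

(a) schedule shift > 3h — not satisfied.
(i) not (non-exempt) — satisfied.
(ii) public agency — holds.
So (b) is satisfied (T AND T).
(1): F OR T → true.
(i) hourly-paid — met.
(ii) not employee-requested — fails.
(iii) no recent notice — met.
(a) = T AND F AND T = false.
(A) no CBA — not satisfied.
(B) < 45 days' notice — satisfied.
(i): F OR T → true.
(A) hours reduced — not met.
(B) ≥ 13 at site — holds.
So (ii) is satisfied (F OR T).
(iii) past probation — met.
(b) = T AND T AND T = true.
(2) = F OR T = true.
(3) fixed location — holds.
So Overall is satisfied (T AND T AND T).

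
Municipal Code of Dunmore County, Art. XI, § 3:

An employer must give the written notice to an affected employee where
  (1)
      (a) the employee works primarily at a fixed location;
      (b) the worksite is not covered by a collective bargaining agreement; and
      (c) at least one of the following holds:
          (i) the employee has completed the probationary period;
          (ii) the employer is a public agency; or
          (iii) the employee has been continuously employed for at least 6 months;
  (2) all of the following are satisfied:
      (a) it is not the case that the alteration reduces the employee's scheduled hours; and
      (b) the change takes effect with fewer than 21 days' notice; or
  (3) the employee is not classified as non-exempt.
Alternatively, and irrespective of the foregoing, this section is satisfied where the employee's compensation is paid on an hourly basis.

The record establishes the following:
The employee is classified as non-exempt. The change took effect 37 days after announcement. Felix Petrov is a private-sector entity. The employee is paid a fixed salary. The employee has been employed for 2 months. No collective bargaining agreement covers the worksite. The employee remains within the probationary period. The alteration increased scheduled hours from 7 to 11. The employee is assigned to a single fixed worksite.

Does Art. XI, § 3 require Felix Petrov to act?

No — not required.

(a) fixed location — holds.
(b) no CBA — met.
(i) past probation — not satisfied.
(ii) public agency — not met.
(iii) tenure ≥ 6 mo. — not satisfied.
So (c) is not satisfied (F OR F OR F).
So (1) is not satisfied (T AND T AND F).
(a) not (hours reduced) — met.
(b) < 21 days' notice — not satisfied.
(2) = T AND F = false.
(3) not (non-exempt) — fails.
Overall: F OR F OR F → false.
Exception (hourly-paid) — not satisfied.
Result: main false OR exception false → false.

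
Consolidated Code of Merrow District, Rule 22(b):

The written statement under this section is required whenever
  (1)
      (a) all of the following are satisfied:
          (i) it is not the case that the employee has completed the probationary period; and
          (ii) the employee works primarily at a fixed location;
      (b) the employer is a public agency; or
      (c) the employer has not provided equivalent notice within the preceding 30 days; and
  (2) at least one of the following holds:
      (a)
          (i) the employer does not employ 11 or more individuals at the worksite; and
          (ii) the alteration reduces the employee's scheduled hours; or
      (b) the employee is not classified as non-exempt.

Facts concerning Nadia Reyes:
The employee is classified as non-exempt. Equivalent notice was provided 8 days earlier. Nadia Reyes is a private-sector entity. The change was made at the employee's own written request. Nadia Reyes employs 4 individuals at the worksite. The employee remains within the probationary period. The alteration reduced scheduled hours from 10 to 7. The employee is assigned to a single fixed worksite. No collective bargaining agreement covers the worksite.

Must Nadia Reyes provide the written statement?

Yes — required.

(i) not (past probation) — holds.
(ii) fixed location — met.
(a): T AND T → true.
(b) public agency — not satisfied.
(c) no recent notice — not met.
(1) = T OR F OR F = true.
(i) not (≥ 11 at site) — holds.
(ii) hours reduced — holds.
(a) = T AND T = true.
(b) not (non-exempt) — not met.
So (2) is satisfied (T OR F).
Overall: T AND T → true.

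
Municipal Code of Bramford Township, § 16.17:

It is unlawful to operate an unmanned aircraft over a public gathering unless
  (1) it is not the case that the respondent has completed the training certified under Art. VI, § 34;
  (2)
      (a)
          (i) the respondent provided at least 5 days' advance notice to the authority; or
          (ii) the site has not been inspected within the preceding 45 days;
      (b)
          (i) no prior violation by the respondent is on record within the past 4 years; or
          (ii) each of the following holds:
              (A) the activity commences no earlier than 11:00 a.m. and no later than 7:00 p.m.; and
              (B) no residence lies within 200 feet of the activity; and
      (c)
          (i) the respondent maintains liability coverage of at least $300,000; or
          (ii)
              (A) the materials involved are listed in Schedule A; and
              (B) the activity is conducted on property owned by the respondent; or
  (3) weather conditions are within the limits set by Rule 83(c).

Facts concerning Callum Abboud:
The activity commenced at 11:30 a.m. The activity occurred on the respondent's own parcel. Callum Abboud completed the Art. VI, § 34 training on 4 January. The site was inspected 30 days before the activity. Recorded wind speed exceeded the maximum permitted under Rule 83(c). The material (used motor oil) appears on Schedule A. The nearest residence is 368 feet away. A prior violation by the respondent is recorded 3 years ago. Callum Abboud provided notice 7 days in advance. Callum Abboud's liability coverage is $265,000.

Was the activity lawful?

Yes — lawful.

(1) not (training certified) — fails.
(i) ≥5 days' notice — holds.
(ii) not (site inspected) — not met.
So (a) is satisfied (T OR F).
(i) no prior violation — not satisfied.
(A) start within hours — holds.
(B) no residence in 200 ft — met.
(ii): T AND T → true.
(b) = F OR T = true.
(i) coverage ≥ $300,000 — not satisfied.
(A) Schedule A material — holds.
(B) own property — satisfied.
So (ii) is satisfied (T AND T).
(c): F OR T → true.
(2) = T AND T AND T = true.
(3) weather ok — fails.
Overall = F OR T OR F = true.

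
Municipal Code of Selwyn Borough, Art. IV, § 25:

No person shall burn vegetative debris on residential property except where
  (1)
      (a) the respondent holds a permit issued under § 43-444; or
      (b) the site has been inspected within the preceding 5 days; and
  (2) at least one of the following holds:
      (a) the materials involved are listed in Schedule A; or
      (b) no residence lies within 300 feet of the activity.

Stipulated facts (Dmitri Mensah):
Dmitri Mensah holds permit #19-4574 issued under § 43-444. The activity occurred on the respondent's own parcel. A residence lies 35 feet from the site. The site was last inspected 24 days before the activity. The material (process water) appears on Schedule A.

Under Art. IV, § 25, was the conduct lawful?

Yes — lawful.

(a) holds permit — met.
(b) site inspected — not satisfied.
(1) = T OR F = true.
(a) Schedule A material — holds.
(b) no residence in 300 ft — not satisfied.
(2) = T OR F = true.
Overall = T AND T = true.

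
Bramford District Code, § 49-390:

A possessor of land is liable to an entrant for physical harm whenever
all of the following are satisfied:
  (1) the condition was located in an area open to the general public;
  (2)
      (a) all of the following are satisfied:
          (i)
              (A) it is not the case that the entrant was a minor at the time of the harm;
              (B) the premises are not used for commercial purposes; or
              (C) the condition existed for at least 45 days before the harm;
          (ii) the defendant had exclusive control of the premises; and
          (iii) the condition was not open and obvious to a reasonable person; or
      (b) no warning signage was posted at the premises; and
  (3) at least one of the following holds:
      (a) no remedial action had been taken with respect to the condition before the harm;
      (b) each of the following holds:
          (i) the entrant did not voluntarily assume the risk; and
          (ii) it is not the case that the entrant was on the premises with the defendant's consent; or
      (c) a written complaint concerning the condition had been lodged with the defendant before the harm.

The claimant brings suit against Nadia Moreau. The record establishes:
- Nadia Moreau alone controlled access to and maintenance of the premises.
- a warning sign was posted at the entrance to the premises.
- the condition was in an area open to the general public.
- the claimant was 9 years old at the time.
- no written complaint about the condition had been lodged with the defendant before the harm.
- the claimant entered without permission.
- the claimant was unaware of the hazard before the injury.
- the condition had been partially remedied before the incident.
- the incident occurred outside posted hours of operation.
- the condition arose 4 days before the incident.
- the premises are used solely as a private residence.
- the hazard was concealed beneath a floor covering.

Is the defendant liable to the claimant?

Yes — liable.

(1) public area — holds.
(A) not (entrant a minor) — not met.
(B) not (commercial use) — satisfied.
(C) condition ≥45 days old — fails.
(i): F OR T OR F → true.
(ii) exclusive control — met.
(iii) not open/obvious — satisfied.
(a) = T AND T AND T = true.
(b) no signage posted — fails.
(2): T OR F → true.
(a) no remedial action — fails.
(i) no assumed risk — satisfied.
(ii) not (consent to enter) — satisfied.
(b) = T AND T = true.
(c) complaint lodged — not met.
(3): F OR T OR F → true.
Overall = T AND T AND T = true.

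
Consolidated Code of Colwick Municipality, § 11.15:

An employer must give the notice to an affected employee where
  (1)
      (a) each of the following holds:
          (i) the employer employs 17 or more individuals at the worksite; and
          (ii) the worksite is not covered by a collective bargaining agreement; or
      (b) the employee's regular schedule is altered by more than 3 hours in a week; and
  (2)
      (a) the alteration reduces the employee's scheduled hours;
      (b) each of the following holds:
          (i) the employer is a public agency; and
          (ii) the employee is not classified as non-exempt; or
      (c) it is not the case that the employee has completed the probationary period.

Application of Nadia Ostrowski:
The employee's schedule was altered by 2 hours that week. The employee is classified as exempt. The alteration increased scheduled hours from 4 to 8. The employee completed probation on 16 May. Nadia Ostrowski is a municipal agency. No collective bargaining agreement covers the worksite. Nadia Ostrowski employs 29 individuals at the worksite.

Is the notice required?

(i) ≥ 17 at site — holds.
(ii) no CBA — met.
(a) = T AND T = true.
(b) schedule shift > 3h — not met.
So (1) is satisfied (T OR F).
(a) hours reduced — not met.
(i) public agency — holds.
(ii) not (non-exempt) — holds.
So (b) is satisfied (T AND T).
(c) not (past probation) — not met.
(2): F OR T OR F → true.
Overall = T AND T = true.

Yes — required.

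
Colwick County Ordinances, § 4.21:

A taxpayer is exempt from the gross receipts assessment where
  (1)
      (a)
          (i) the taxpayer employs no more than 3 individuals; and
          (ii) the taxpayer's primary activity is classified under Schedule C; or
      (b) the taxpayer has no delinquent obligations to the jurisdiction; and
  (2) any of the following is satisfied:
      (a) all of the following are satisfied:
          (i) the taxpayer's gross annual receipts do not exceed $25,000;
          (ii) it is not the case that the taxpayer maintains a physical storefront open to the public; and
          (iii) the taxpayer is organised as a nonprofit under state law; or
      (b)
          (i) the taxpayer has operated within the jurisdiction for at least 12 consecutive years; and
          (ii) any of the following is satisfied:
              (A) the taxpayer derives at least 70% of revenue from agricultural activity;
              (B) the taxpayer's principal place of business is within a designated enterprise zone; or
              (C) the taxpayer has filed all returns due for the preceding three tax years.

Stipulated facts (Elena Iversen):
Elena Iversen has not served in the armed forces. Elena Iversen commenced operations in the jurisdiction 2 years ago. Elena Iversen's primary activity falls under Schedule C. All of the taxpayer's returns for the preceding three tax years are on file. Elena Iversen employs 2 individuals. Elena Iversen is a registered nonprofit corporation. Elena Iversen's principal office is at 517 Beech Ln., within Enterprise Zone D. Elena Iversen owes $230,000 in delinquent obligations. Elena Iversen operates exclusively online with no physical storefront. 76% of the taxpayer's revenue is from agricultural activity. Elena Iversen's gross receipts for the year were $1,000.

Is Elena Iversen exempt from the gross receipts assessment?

Yes — exempt.

(i) ≤ 3 employees — satisfied.
(ii) Schedule C activity — holds.
(a) = T AND T = true.
(b) no delinquency — not met.
(1) = T OR F = true.
(i) receipts ≤ $25,000 — met.
(ii) not (has storefront) — satisfied.
(iii) nonprofit — met.
So (a) is satisfied (T AND T AND T).
(i) ≥ 12 yrs in jurisdiction — not satisfied.
(A) ≥70% agricultural — met.
(B) in enterprise zone — satisfied.
(C) returns current — holds.
(ii) = T OR T OR T = true.
(b) = F AND T = false.
So (2) is satisfied (T OR F).
Overall: T AND T → true.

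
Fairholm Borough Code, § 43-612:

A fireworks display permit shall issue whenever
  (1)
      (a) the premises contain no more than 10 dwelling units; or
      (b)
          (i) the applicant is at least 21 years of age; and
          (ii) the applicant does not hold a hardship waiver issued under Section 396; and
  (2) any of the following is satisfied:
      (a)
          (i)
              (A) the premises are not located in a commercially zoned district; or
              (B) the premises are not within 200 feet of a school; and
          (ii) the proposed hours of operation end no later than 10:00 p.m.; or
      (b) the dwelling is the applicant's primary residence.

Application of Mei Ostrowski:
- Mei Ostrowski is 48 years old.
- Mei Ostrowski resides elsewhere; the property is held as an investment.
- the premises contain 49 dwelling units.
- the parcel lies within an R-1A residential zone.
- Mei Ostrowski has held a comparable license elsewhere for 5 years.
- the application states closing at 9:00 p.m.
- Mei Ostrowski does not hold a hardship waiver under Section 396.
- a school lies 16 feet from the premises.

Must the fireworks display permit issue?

(a) ≤ 10 units — not satisfied.
(i) age ≥ 21 — satisfied.
(ii) not (hardship waiver) — holds.
So (b) is satisfied (T AND T).
(1) = F OR T = true.
(A) not (commercially zoned) — met.
(B) ≥200 ft from school — fails.
So (i) is satisfied (T OR F).
(ii) closes by 10 p.m. — holds.
(a) = T AND T = true.
(b) primary residence — not satisfied.
So (2) is satisfied (T OR F).
So Overall is satisfied (T AND T).

Yes — granted.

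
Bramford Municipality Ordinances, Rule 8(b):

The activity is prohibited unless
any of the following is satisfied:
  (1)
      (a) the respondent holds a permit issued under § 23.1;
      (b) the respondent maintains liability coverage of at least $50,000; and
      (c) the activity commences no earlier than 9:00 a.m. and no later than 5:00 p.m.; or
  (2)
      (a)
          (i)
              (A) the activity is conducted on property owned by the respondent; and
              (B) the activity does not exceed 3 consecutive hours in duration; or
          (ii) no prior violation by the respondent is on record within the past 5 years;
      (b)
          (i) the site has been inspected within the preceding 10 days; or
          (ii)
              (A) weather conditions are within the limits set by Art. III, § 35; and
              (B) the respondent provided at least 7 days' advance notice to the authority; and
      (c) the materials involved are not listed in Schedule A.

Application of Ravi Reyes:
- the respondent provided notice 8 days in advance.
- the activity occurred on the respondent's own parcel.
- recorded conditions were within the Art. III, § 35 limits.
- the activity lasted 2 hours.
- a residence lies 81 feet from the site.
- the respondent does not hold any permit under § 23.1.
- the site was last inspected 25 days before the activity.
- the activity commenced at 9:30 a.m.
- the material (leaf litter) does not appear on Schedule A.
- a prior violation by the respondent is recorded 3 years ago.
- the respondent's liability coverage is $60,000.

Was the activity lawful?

(a) holds permit — fails.
(b) coverage ≥ $50,000 — holds.
(c) start within hours — holds.
So (1) is not satisfied (F AND T AND T).
(A) own property — met.
(B) ≤ 3 hrs duration — holds.
So (i) is satisfied (T AND T).
(ii) no prior violation — not satisfied.
So (a) is satisfied (T OR F).
(i) site inspected — fails.
(A) weather ok — met.
(B) ≥7 days' notice — met.
So (ii) is satisfied (T AND T).
(b) = F OR T = true.
(c) not (Schedule A material) — met.
(2): T AND T AND T → true.
Overall = F OR T = true.

Yes — lawful.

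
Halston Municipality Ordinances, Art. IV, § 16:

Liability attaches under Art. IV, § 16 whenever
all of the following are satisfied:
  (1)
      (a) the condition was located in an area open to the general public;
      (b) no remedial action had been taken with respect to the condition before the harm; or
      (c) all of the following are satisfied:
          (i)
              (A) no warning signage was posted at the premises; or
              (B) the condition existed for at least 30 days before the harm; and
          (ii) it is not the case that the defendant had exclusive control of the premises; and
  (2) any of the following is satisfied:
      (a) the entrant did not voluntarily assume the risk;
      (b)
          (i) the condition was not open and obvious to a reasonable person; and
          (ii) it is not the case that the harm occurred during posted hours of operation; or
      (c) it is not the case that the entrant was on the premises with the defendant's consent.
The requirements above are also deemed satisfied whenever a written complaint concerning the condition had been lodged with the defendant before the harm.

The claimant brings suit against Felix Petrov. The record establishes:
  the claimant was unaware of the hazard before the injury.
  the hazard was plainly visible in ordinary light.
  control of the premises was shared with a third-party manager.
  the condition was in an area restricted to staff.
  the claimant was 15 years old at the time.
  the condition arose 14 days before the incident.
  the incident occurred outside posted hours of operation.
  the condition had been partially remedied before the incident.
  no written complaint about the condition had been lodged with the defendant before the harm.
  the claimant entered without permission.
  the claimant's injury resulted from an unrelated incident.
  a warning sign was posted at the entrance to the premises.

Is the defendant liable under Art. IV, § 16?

No — not liable.

(a) public area — not met.
(b) no remedial action — fails.
(A) no signage posted — not satisfied.
(B) condition ≥30 days old — not satisfied.
So (i) is not satisfied (F OR F).
(ii) not (exclusive control) — met.
So (c) is not satisfied (F AND T).
So (1) is not satisfied (F OR F OR F).
(a) no assumed risk — holds.
(i) not open/obvious — not satisfied.
(ii) not (during posted hours) — holds.
(b) = F AND T = false.
(c) not (consent to enter) — holds.
So (2) is satisfied (T OR F OR T).
Overall = F AND T = false.
Exception (complaint lodged) — not satisfied.
Result: main false OR exception false → false.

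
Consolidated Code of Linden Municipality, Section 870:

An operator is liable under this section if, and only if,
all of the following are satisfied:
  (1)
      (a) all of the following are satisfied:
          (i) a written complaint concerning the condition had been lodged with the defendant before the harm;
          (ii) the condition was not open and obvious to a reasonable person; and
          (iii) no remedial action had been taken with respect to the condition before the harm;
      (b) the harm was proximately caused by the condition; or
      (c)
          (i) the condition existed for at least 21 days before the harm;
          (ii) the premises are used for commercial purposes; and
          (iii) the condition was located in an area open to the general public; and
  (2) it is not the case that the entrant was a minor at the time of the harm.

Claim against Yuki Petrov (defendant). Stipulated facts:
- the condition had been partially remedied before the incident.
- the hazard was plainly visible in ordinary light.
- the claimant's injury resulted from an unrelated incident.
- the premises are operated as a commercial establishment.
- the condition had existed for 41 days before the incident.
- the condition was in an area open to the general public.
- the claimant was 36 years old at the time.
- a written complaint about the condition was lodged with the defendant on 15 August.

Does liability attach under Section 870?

Yes — liable.

(i) complaint lodged — satisfied.
(ii) not open/obvious — not satisfied.
(iii) no remedial action — fails.
So (a) is not satisfied (T AND F AND F).
(b) proximate cause — not met.
(i) condition ≥21 days old — met.
(ii) commercial use — met.
(iii) public area — satisfied.
(c): T AND T AND T → true.
(1): F OR F OR T → true.
(2) not (entrant a minor) — satisfied.
Overall = T AND T = true.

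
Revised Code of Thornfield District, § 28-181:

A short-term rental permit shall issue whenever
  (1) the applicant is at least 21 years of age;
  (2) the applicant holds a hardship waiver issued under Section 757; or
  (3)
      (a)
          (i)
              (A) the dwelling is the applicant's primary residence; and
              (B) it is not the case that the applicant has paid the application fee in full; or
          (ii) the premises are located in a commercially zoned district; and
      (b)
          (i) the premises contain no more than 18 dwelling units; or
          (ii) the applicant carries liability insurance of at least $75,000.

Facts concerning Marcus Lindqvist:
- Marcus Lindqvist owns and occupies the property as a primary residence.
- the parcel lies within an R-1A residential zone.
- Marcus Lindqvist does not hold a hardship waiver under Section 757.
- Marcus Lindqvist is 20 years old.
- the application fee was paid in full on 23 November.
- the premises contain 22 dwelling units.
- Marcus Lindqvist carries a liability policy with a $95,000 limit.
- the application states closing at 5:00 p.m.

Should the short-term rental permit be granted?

(1) age ≥ 21 — fails.
(2) hardship waiver — not satisfied.
(A) primary residence — met.
(B) not (fee paid) — fails.
So (i) is not satisfied (T AND F).
(ii) commercially zoned — not satisfied.
(a) = F OR F = false.
(i) ≤ 18 units — fails.
(ii) insurance ≥ $75,000 — met.
So (b) is satisfied (F OR T).
(3): F AND T → false.
So Overall is not satisfied (F OR F OR F).

No — denied.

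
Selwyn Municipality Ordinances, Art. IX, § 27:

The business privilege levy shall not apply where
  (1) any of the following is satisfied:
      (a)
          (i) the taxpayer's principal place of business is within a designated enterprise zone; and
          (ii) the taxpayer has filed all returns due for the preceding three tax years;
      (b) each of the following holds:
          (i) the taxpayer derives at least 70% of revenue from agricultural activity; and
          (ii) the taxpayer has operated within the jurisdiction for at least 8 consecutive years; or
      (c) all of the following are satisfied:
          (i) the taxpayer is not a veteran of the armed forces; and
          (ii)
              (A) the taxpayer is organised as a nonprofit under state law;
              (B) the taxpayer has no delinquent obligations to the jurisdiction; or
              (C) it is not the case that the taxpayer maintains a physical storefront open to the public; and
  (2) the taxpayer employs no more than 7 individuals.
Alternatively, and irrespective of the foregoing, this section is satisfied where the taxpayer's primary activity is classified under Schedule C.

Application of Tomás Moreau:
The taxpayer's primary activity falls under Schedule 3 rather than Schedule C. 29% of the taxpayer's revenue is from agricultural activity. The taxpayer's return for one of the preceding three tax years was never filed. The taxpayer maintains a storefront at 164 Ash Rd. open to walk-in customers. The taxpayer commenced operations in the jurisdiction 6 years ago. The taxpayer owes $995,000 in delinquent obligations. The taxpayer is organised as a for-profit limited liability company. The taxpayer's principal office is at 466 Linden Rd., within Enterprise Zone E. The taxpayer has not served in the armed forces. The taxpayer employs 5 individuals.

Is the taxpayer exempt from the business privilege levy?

(i) in enterprise zone — satisfied.
(ii) returns current — fails.
So (a) is not satisfied (T AND F).
(i) ≥70% agricultural — fails.
(ii) ≥ 8 yrs in jurisdiction — not met.
(b): F AND F → false.
(i) not (veteran) — met.
(A) nonprofit — not met.
(B) no delinquency — not satisfied.
(C) not (has storefront) — not satisfied.
So (ii) is not satisfied (F OR F OR F).
So (c) is not satisfied (T AND F).
So (1) is not satisfied (F OR F OR F).
(2) ≤ 7 employees — holds.
Overall: F AND T → false.
Exception (Schedule C activity) — not satisfied.
Result: main false OR exception false → false.

No — not exempt.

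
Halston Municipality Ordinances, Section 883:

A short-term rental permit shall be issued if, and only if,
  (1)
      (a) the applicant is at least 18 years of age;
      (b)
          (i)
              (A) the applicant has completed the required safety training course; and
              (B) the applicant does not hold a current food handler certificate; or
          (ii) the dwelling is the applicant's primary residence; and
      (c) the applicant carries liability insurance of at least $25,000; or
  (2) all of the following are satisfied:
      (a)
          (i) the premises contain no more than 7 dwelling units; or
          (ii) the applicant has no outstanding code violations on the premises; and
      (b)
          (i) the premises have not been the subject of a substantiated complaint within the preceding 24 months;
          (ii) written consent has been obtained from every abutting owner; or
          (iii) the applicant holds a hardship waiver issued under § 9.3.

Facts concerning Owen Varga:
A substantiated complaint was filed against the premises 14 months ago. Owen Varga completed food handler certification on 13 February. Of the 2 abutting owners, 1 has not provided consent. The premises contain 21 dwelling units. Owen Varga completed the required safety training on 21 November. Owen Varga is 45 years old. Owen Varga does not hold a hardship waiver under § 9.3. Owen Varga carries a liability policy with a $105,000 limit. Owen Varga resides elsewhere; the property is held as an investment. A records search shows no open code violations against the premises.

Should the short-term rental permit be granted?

No — denied.

(a) age ≥ 18 — holds.
(A) safety training — holds.
(B) not (food handler cert.) — fails.
(i): T AND F → false.
(ii) primary residence — not satisfied.
(b): F OR F → false.
(c) insurance ≥ $25,000 — satisfied.
So (1) is not satisfied (T AND F AND T).
(i) ≤ 7 units — not met.
(ii) no code violations — holds.
(a) = F OR T = true.
(i) no complaint in 24 mo. — not satisfied.
(ii) all abutters consent — fails.
(iii) hardship waiver — not met.
(b) = F OR F OR F = false.
So (2) is not satisfied (T AND F).
Overall = F OR F = false.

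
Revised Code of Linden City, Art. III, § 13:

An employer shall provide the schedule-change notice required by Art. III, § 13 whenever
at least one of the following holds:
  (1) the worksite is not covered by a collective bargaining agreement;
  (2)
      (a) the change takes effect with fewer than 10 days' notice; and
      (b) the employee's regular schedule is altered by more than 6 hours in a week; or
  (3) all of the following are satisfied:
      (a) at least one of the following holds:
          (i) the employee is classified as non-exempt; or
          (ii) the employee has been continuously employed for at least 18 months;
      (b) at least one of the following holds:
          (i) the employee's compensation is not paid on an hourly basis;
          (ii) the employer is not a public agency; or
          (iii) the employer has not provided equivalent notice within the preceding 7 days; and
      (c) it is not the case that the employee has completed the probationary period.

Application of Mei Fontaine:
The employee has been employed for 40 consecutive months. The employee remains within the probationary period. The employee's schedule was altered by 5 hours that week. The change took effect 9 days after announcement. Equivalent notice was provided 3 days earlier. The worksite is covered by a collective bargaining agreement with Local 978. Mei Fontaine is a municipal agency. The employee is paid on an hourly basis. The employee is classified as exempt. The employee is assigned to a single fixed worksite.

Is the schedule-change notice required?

(1) no CBA — not met.
(a) < 10 days' notice — satisfied.
(b) schedule shift > 6h — not satisfied.
So (2) is not satisfied (T AND F).
(i) non-exempt — fails.
(ii) tenure ≥ 18 mo. — satisfied.
So (a) is satisfied (F OR T).
(i) not (hourly-paid) — not met.
(ii) not (public agency) — not met.
(iii) no recent notice — not satisfied.
(b): F OR F OR F → false.
(c) not (past probation) — satisfied.
(3) = T AND F AND T = false.
So Overall is not satisfied (F OR F OR F).

No — not required.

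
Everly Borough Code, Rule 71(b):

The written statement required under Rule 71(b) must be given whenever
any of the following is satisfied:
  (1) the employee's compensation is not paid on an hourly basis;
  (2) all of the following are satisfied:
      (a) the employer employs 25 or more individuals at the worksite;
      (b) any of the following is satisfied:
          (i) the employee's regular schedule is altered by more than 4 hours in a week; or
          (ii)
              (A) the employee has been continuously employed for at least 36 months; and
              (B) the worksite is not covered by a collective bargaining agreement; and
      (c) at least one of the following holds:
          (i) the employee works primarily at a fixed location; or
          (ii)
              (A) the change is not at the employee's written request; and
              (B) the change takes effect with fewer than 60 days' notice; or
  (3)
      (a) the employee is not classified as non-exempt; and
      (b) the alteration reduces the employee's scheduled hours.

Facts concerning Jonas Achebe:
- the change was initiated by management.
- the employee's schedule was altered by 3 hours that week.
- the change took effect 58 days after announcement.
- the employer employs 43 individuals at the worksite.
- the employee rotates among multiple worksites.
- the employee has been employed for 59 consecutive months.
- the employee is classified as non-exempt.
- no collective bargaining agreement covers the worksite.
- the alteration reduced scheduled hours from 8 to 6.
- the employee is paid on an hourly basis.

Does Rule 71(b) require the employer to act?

Yes — required.

(1) not (hourly-paid) — not satisfied.
(a) ≥ 25 at site — met.
(i) schedule shift > 4h — fails.
(A) tenure ≥ 36 mo. — satisfied.
(B) no CBA — satisfied.
So (ii) is satisfied (T AND T).
(b): F OR T → true.
(i) fixed location — fails.
(A) not employee-requested — met.
(B) < 60 days' notice — satisfied.
(ii) = T AND T = true.
(c) = F OR T = true.
(2): T AND T AND T → true.
(a) not (non-exempt) — fails.
(b) hours reduced — satisfied.
(3) = F AND T = false.
So Overall is satisfied (F OR T OR F).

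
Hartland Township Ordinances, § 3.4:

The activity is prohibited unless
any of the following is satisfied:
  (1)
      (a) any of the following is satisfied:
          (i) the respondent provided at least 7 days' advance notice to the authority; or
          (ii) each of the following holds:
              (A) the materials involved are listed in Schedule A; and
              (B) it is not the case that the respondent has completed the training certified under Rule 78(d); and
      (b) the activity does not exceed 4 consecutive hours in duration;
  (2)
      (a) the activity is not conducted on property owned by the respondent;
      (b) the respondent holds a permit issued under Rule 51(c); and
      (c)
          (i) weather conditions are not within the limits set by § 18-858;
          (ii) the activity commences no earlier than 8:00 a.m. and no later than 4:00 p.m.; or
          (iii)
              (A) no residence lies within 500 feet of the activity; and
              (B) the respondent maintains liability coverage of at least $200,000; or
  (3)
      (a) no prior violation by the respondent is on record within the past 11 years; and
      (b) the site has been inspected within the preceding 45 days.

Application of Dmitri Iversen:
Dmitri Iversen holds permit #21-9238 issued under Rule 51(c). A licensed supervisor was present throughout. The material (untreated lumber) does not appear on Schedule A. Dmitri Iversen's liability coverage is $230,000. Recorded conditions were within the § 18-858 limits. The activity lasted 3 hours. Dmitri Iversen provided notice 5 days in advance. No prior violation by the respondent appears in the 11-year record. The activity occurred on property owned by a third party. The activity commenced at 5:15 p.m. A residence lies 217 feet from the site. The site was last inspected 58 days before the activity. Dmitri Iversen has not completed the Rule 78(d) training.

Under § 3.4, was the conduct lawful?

No — unlawful.

(i) ≥7 days' notice — not met.
(A) Schedule A material — fails.
(B) not (training certified) — met.
(ii): F AND T → false.
(a): F OR F → false.
(b) ≤ 4 hrs duration — holds.
(1): F AND T → false.
(a) not (own property) — satisfied.
(b) holds permit — satisfied.
(i) not (weather ok) — fails.
(ii) start within hours — not satisfied.
(A) no residence in 500 ft — not met.
(B) coverage ≥ $200,000 — satisfied.
So (iii) is not satisfied (F AND T).
So (c) is not satisfied (F OR F OR F).
So (2) is not satisfied (T AND T AND F).
(a) no prior violation — satisfied.
(b) site inspected — not met.
(3): T AND F → false.
So Overall is not satisfied (F OR F OR F).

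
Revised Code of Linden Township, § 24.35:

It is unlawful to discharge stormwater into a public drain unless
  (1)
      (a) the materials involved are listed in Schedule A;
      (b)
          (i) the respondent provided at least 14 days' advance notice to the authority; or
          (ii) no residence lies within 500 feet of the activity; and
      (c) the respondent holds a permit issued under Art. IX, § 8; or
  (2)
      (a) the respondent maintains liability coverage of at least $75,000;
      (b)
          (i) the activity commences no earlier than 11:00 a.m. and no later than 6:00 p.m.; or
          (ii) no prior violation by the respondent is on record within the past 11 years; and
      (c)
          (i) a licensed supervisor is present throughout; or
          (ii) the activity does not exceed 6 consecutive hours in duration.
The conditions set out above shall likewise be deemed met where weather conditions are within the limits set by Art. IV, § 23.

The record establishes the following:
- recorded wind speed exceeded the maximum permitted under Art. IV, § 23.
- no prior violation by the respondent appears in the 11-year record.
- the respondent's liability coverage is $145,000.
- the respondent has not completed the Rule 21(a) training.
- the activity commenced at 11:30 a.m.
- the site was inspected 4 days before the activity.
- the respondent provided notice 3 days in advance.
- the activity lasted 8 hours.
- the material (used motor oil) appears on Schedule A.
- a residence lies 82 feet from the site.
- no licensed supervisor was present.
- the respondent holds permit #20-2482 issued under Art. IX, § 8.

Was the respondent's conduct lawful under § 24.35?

No — unlawful.

(a) Schedule A material — satisfied.
(i) ≥14 days' notice — not met.
(ii) no residence in 500 ft — not satisfied.
So (b) is not satisfied (F OR F).
(c) holds permit — met.
(1) = T AND F AND T = false.
(a) coverage ≥ $75,000 — holds.
(i) start within hours — met.
(ii) no prior violation — satisfied.
(b) = T OR T = true.
(i) supervisor present — not satisfied.
(ii) ≤ 6 hrs duration — fails.
So (c) is not satisfied (F OR F).
(2): T AND T AND F → false.
Overall = F OR F = false.
Exception (weather ok) — not satisfied.
Result: main false OR exception false → false.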